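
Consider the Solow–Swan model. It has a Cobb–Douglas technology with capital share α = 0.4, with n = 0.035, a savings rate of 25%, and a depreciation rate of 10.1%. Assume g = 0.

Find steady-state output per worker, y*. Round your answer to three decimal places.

y* = 1.501

At the steady state, Δk = 0, so s·k^α = (n + δ)·k.
Rearranging, k^(1−α) = s / (n + δ).
k^0.6 = 0.25 / (0.035 + 0.101) = 0.25 / 0.136 = 1.8382
k* = 1.8382^(1/0.6) ≈ 2.7584
y* = (k*)^α = 2.7584^0.4 ≈ 1.5006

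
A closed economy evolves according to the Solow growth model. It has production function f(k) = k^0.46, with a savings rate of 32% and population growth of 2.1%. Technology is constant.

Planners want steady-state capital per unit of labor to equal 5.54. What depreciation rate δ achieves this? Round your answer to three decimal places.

At the steady state, Δk = 0, so s·k^α = (n + δ)·k.
So s / (n + δ) = (k*)^(1−α) = 5.54^0.54 = 2.5205.
Therefore n + δ = s / 2.5205 = 0.32 / 2.5205 = 0.1270, so δ = 0.1270 − 0.021 = 0.1060.

δ ≈ 0.106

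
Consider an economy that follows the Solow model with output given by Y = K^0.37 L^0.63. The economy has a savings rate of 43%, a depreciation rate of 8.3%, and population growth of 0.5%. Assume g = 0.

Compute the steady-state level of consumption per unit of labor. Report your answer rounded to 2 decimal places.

c* = 1.45

In steady state, investment equals break-even investment: s·k^α = (n + δ)·k.
Rearranging, k^(1−α) = s / (n + δ).
k^0.63 = 0.43 / (0.005 + 0.083) = 0.43 / 0.088 = 4.8864
k* = 4.8864^(1/0.63) ≈ 12.4060
y* = (k*)^α = 12.4060^0.37 ≈ 2.5389
c* = (1 − s)·y* = (1 − 0.43) × 2.5389 ≈ 1.4472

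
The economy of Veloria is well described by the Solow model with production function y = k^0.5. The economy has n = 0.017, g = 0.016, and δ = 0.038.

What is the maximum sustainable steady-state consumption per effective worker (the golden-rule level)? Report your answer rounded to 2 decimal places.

At the golden rule, f'(k) = n + g + δ, so α·k^(α−1) = n + g + δ and k_gold = (α/(n + g + δ))^(1/(1−α)).
k_gold = (0.5/0.071)^(1/0.5) = 7.0423^2 ≈ 49.5940
c_gold = f(k_gold) − (n + g + δ)·k_gold = 7.0423 − 0.071×49.5940 ≈ 3.5211

c_gold ≈ 3.52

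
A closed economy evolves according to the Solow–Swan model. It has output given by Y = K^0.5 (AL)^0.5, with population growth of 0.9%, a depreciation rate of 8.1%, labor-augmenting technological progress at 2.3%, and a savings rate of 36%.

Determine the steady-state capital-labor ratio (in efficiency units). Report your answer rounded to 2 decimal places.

In steady state, investment equals break-even investment: s·k^α = (n + g + δ)·k.
Rearranging, k^(1−α) = s / (n + g + δ).
k^0.5 = 0.36 / (0.009 + 0.023 + 0.081) = 0.36 / 0.113 = 3.1858
k* = 3.1858^(1/0.5) ≈ 10.1493

k* ≈ 10.15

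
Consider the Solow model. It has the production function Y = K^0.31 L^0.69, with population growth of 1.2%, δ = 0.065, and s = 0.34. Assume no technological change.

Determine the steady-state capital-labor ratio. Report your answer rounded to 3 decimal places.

k* = 8.605

Steady state requires s·f(k) = (n + δ)·k, i.e. s·k^α = (n + δ)·k.
Dividing both sides by k: k^(1−α) = s / (n + δ).
k^0.69 = 0.34 / (0.012 + 0.065) = 0.34 / 0.077 = 4.4156
k* = 4.4156^(1/0.69) ≈ 8.6053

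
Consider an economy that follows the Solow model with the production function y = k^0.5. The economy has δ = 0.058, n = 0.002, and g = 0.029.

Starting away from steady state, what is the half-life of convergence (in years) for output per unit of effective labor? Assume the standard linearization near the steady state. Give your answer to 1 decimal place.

Near the steady state the convergence rate is λ = (1 − α)(n + g + δ).
λ = (1 − 0.5) × 0.089 = 0.5 × 0.089 = 0.0445
Half-life = ln 2 / λ = 0.6931 / 0.0445 ≈ 15.58 years

about 15.6 years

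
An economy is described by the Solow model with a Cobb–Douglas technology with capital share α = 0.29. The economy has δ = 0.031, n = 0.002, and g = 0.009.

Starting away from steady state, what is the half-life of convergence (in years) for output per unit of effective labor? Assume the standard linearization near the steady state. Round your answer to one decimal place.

t_½ ≈ 23.2 years

Near the steady state the convergence rate is λ = (1 − α)(n + g + δ).
λ = (1 − 0.29) × 0.042 = 0.71 × 0.042 = 0.02982
Half-life = ln 2 / λ = 0.6931 / 0.02982 ≈ 23.24 years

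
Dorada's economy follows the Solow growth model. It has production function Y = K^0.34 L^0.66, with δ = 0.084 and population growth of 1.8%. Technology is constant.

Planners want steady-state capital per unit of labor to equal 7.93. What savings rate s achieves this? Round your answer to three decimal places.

In steady state, investment equals break-even investment: s·k^α = (n + δ)·k.
So s / (n + δ) = (k*)^(1−α) = 7.93^0.66 = 3.9221.
Therefore s = 3.9221 × (n + δ) = 3.9221 × 0.102 = 0.4001.

s ≈ 0.400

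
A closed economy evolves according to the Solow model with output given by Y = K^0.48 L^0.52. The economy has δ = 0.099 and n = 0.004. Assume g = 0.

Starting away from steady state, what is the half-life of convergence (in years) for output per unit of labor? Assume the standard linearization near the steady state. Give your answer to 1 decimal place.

about 12.9 years

Near the steady state the convergence rate is λ = (1 − α)(n + δ).
λ = (1 − 0.48) × 0.103 = 0.52 × 0.103 = 0.05356
Half-life = ln 2 / λ = 0.6931 / 0.05356 ≈ 12.94 years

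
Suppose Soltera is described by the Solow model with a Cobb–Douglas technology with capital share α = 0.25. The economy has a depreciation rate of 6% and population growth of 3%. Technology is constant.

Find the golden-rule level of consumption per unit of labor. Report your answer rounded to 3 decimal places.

c_gold ≈ 1.054

At the golden rule, f'(k) = n + δ, so α·k^(α−1) = n + δ and k_gold = (α/(n + δ))^(1/(1−α)).
k_gold = (0.25/0.090)^(1/0.75) = 2.7778^1.3333 ≈ 3.9047
c_gold = f(k_gold) − (n + δ)·k_gold = 1.4057 − 0.090×3.9047 ≈ 1.0543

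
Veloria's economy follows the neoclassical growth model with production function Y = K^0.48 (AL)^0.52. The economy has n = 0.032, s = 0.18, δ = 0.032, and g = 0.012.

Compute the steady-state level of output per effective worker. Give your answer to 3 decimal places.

y* = 2.216

In steady state, investment equals break-even investment: s·k^α = (n + g + δ)·k.
Rearranging, k^(1−α) = s / (n + g + δ).
k^0.52 = 0.18 / (0.032 + 0.012 + 0.032) = 0.18 / 0.076 = 2.3684
k* = 2.3684^(1/0.52) ≈ 5.2494
y* = (k*)^α = 5.2494^0.48 ≈ 2.2164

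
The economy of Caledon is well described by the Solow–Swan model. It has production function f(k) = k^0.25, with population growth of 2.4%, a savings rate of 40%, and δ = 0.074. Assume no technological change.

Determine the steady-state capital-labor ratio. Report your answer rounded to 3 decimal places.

At the steady state, Δk = 0, so s·k^α = (n + δ)·k.
Rearranging, k^(1−α) = s / (n + δ).
k^0.75 = 0.40 / (0.024 + 0.074) = 0.40 / 0.098 = 4.0816
k* = 4.0816^(1/0.75) ≈ 6.5229

k* = 6.523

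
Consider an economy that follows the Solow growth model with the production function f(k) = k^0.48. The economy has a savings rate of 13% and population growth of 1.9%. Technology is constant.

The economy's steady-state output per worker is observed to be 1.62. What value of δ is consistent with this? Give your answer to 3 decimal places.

δ ≈ 0.058

At the steady state, Δk = 0, so s·k^α = (n + δ)·k.
Since y* = [s/(n + δ)]^(α/(1−α)), we have s/(n + δ) = (y*)^((1−α)/α) = 1.62^1.0833 = 1.6864.
Therefore n + δ = s / 1.6864 = 0.13 / 1.6864 = 0.0771, so δ = 0.0771 − 0.019 = 0.0581.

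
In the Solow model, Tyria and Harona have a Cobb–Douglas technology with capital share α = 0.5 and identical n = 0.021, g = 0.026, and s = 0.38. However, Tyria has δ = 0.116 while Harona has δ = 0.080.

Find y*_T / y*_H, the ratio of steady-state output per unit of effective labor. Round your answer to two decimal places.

Steady-state y* = [s/(n + g + δ)]^(α/(1−α)), so the ratio is [ (s_T/(n + g + δ)_T) / (s_H/(n + g + δ)_H) ]^1.
s_T/(n + g + δ)_T = 0.38/0.163 = 2.3313; s_H/(n + g + δ)_H = 0.38/0.127 = 2.9921.
Ratio = (2.3313/2.9921)^1 = 0.7792^1 ≈ 0.7792

ratio ≈ 0.78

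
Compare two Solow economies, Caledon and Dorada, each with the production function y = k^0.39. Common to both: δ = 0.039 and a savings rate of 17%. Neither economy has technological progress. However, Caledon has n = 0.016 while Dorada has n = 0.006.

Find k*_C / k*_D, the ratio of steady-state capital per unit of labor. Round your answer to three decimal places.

ratio ≈ 0.720

Steady-state k* = [s/(n + δ)]^(1/(1−α)), so the ratio is [ (s_C/(n + δ)_C) / (s_D/(n + δ)_D) ]^1.6393.
s_C/(n + δ)_C = 0.17/0.055 = 3.0909; s_D/(n + δ)_D = 0.17/0.045 = 3.7778.
Ratio = (3.0909/3.7778)^1.6393 = 0.8182^1.6393 ≈ 0.7197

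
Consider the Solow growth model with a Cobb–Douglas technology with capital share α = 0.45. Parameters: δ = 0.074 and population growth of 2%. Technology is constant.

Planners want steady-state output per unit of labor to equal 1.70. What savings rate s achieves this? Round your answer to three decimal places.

s ≈ 0.180

At the steady state, Δk = 0, so s·k^α = (n + δ)·k.
Since y* = [s/(n + δ)]^(α/(1−α)), we have s/(n + δ) = (y*)^((1−α)/α) = 1.70^1.2222 = 1.9127.
Therefore s = 1.9127 × (n + δ) = 1.9127 × 0.094 = 0.1798.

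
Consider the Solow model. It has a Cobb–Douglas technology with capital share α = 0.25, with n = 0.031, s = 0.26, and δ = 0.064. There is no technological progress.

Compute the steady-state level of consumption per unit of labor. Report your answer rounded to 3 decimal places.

At the steady state, Δk = 0, so s·k^α = (n + δ)·k.
Dividing both sides by k: k^(1−α) = s / (n + δ).
k^0.75 = 0.26 / (0.031 + 0.064) = 0.26 / 0.095 = 2.7368
k* = 2.7368^(1/0.75) ≈ 3.8282
y* = (k*)^α = 3.8282^0.25 ≈ 1.3988
c* = (1 − s)·y* = (1 − 0.26) × 1.3988 ≈ 1.0351

c* ≈ 1.035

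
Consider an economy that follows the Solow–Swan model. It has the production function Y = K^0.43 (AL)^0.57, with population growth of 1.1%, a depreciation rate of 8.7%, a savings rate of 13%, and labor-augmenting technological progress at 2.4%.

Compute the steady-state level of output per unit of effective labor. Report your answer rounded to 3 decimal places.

y* = 1.049

At the steady state, Δk = 0, so s·k^α = (n + g + δ)·k.
Dividing both sides by k: k^(1−α) = s / (n + g + δ).
k^0.57 = 0.13 / (0.011 + 0.024 + 0.087) = 0.13 / 0.122 = 1.0656
k* = 1.0656^(1/0.57) ≈ 1.1179
y* = (k*)^α = 1.1179^0.43 ≈ 1.0491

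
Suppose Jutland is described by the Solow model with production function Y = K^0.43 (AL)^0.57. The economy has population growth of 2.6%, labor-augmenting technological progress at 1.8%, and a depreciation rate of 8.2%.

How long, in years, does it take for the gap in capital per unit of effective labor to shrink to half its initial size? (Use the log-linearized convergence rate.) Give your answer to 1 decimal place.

about 9.7 years

Near the steady state the convergence rate is λ = (1 − α)(n + g + δ).
λ = (1 − 0.43) × 0.126 = 0.57 × 0.126 = 0.07182
Half-life = ln 2 / λ = 0.6931 / 0.07182 ≈ 9.65 years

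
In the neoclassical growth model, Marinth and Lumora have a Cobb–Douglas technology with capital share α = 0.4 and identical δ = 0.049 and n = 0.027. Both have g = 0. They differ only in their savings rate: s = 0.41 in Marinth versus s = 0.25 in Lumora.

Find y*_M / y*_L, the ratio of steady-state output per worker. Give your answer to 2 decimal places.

ratio ≈ 1.39

Steady-state y* = [s/(n + δ)]^(α/(1−α)), so the ratio is [ (s_M/(n + δ)_M) / (s_L/(n + δ)_L) ]^0.6667.
s_M/(n + δ)_M = 0.41/0.076 = 5.3947; s_L/(n + δ)_L = 0.25/0.076 = 3.2895.
Ratio = (5.3947/3.2895)^0.6667 = 1.6400^0.6667 ≈ 1.3907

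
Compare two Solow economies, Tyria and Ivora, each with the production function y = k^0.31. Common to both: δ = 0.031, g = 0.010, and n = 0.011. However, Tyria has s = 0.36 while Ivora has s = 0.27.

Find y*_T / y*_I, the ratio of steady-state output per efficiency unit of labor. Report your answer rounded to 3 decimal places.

Steady-state y* = [s/(n + g + δ)]^(α/(1−α)), so the ratio is [ (s_T/(n + g + δ)_T) / (s_I/(n + g + δ)_I) ]^0.4493.
s_T/(n + g + δ)_T = 0.36/0.052 = 6.9231; s_I/(n + g + δ)_I = 0.27/0.052 = 5.1923.
Ratio = (6.9231/5.1923)^0.4493 = 1.3333^0.4493 ≈ 1.1380

ratio ≈ 1.138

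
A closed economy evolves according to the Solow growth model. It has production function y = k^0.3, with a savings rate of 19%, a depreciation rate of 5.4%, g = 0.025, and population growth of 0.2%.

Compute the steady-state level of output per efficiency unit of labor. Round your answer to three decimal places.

Steady state requires s·f(k) = (n + g + δ)·k, i.e. s·k^α = (n + g + δ)·k.
Rearranging, k^(1−α) = s / (n + g + δ).
k^0.7 = 0.19 / (0.002 + 0.025 + 0.054) = 0.19 / 0.081 = 2.3457
k* = 2.3457^(1/0.7) ≈ 3.3803
y* = (k*)^α = 3.3803^0.3 ≈ 1.4411

y* ≈ 1.441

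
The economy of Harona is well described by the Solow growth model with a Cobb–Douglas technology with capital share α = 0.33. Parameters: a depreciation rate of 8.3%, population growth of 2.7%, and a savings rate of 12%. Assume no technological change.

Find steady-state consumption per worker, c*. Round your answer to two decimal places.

c* ≈ 0.92

Steady state requires s·f(k) = (n + δ)·k, i.e. s·k^α = (n + δ)·k.
Rearranging, k^(1−α) = s / (n + δ).
k^0.67 = 0.12 / (0.027 + 0.083) = 0.12 / 0.110 = 1.0909
k* = 1.0909^(1/0.67) ≈ 1.1387
y* = (k*)^α = 1.1387^0.33 ≈ 1.0438
c* = (1 − s)·y* = (1 − 0.12) × 1.0438 ≈ 0.9185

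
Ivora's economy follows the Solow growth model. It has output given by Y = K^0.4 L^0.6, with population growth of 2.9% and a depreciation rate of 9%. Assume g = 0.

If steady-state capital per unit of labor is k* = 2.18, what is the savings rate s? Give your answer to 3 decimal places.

At the steady state, Δk = 0, so s·k^α = (n + δ)·k.
So s / (n + δ) = (k*)^(1−α) = 2.18^0.6 = 1.5962.
Therefore s = 1.5962 × (n + δ) = 1.5962 × 0.119 = 0.1899.

s ≈ 0.190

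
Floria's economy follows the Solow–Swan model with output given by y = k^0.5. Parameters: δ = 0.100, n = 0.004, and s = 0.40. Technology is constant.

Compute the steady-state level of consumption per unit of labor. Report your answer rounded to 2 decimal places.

c* = 2.31

Steady state requires s·f(k) = (n + δ)·k, i.e. s·k^α = (n + δ)·k.
Dividing both sides by k: k^(1−α) = s / (n + δ).
k^0.5 = 0.40 / (0.004 + 0.100) = 0.40 / 0.104 = 3.8462
k* = 3.8462^(1/0.5) ≈ 14.7933
y* = (k*)^α = 14.7933^0.5 ≈ 3.8462
c* = (1 − s)·y* = (1 − 0.40) × 3.8462 ≈ 2.3077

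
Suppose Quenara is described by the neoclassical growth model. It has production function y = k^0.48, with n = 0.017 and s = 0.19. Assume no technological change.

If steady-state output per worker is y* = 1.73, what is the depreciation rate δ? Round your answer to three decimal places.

In steady state, investment equals break-even investment: s·k^α = (n + δ)·k.
Since y* = [s/(n + δ)]^(α/(1−α)), we have s/(n + δ) = (y*)^((1−α)/α) = 1.73^1.0833 = 1.8108.
Therefore n + δ = s / 1.8108 = 0.19 / 1.8108 = 0.1049, so δ = 0.1049 − 0.017 = 0.0879.

δ ≈ 0.088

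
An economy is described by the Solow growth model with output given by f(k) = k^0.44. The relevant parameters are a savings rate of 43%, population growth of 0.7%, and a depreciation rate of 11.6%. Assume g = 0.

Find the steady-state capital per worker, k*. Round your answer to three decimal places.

k* ≈ 9.346

In steady state, investment equals break-even investment: s·k^α = (n + δ)·k.
Rearranging, k^(1−α) = s / (n + δ).
k^0.56 = 0.43 / (0.007 + 0.116) = 0.43 / 0.123 = 3.4959
k* = 3.4959^(1/0.56) ≈ 9.3463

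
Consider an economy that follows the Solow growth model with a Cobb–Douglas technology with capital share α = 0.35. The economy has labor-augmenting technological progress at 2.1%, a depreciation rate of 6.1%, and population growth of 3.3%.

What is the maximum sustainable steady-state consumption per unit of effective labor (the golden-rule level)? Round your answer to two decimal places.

c_gold ≈ 1.18

At the golden rule, f'(k) = n + g + δ, so α·k^(α−1) = n + g + δ and k_gold = (α/(n + g + δ))^(1/(1−α)).
k_gold = (0.35/0.115)^(1/0.65) = 3.0435^1.5385 ≈ 5.5420
c_gold = f(k_gold) − (n + g + δ)·k_gold = 1.8209 − 0.115×5.5420 ≈ 1.1836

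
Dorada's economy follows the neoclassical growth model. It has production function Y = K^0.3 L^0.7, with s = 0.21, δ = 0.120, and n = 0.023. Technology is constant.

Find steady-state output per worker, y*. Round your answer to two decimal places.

In steady state, investment equals break-even investment: s·k^α = (n + δ)·k.
Rearranging, k^(1−α) = s / (n + δ).
k^0.7 = 0.21 / (0.023 + 0.120) = 0.21 / 0.143 = 1.4685
k* = 1.4685^(1/0.7) ≈ 1.7314
y* = (k*)^α = 1.7314^0.3 ≈ 1.1790

y* = 1.18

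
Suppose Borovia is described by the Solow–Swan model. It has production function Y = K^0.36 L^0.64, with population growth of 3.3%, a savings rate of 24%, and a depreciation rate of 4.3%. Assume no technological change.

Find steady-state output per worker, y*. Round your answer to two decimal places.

y* ≈ 1.91

Steady state requires s·f(k) = (n + δ)·k, i.e. s·k^α = (n + δ)·k.
Rearranging, k^(1−α) = s / (n + δ).
k^0.64 = 0.24 / (0.033 + 0.043) = 0.24 / 0.076 = 3.1579
k* = 3.1579^(1/0.64) ≈ 6.0299
y* = (k*)^α = 6.0299^0.36 ≈ 1.9095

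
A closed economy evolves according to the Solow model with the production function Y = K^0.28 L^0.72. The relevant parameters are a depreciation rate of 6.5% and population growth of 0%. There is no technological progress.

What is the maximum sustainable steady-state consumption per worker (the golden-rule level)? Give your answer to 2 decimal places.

At the golden rule, f'(k) = n + δ, so α·k^(α−1) = n + δ and k_gold = (α/(n + δ))^(1/(1−α)).
k_gold = (0.28/0.065)^(1/0.72) = 4.3077^1.3889 ≈ 7.6016
c_gold = f(k_gold) − (n + δ)·k_gold = 1.7646 − 0.065×7.6016 ≈ 1.2705

c_gold ≈ 1.27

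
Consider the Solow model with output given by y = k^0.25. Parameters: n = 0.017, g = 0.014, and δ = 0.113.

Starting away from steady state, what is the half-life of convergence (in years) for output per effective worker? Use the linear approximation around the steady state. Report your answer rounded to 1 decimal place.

Near the steady state the convergence rate is λ = (1 − α)(n + g + δ).
λ = (1 − 0.25) × 0.144 = 0.75 × 0.144 = 0.1080
Half-life = ln 2 / λ = 0.6931 / 0.1080 ≈ 6.42 years

t_½ ≈ 6.4 years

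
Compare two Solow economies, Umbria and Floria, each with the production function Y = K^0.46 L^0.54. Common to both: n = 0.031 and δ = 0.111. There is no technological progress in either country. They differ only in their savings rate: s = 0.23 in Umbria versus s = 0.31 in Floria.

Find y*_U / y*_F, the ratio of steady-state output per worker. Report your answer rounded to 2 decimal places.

Steady-state y* = [s/(n + δ)]^(α/(1−α)), so the ratio is [ (s_U/(n + δ)_U) / (s_F/(n + δ)_F) ]^0.8519.
s_U/(n + δ)_U = 0.23/0.142 = 1.6197; s_F/(n + δ)_F = 0.31/0.142 = 2.1831.
Ratio = (1.6197/2.1831)^0.8519 = 0.7419^0.8519 ≈ 0.7754

y*_U / y*_F ≈ 0.78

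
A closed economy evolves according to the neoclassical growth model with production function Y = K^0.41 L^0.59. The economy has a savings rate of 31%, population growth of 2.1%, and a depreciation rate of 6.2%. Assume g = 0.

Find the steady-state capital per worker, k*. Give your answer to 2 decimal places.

In steady state, investment equals break-even investment: s·k^α = (n + δ)·k.
Dividing both sides by k: k^(1−α) = s / (n + δ).
k^0.59 = 0.31 / (0.021 + 0.062) = 0.31 / 0.083 = 3.7349
k* = 3.7349^(1/0.59) ≈ 9.3318

k* = 9.33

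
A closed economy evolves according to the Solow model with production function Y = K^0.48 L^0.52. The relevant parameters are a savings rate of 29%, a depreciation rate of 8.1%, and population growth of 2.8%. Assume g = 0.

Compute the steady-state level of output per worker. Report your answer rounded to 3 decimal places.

At the steady state, Δk = 0, so s·k^α = (n + δ)·k.
Dividing both sides by k: k^(1−α) = s / (n + δ).
k^0.52 = 0.29 / (0.028 + 0.081) = 0.29 / 0.109 = 2.6606
k* = 2.6606^(1/0.52) ≈ 6.5655
y* = (k*)^α = 6.5655^0.48 ≈ 2.4677

y* ≈ 2.468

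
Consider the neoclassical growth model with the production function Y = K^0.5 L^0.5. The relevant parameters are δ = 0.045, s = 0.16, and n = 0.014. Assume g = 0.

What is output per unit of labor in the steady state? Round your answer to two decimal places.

Steady state requires s·f(k) = (n + δ)·k, i.e. s·k^α = (n + δ)·k.
Dividing both sides by k: k^(1−α) = s / (n + δ).
k^0.5 = 0.16 / (0.014 + 0.045) = 0.16 / 0.059 = 2.7119
k* = 2.7119^(1/0.5) ≈ 7.3544
y* = (k*)^α = 7.3544^0.5 ≈ 2.7119

y* ≈ 2.71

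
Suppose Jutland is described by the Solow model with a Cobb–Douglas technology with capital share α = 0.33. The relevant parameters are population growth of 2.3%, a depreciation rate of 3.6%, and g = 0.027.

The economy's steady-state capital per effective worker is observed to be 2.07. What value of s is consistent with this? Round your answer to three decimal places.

In steady state, investment equals break-even investment: s·k^α = (n + g + δ)·k.
So s / (n + g + δ) = (k*)^(1−α) = 2.07^0.67 = 1.6282.
Therefore s = 1.6282 × (n + g + δ) = 1.6282 × 0.086 = 0.1400.

s ≈ 0.140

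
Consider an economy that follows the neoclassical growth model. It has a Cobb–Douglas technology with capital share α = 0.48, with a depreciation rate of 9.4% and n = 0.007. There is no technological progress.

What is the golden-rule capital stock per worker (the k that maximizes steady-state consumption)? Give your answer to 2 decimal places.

The golden rule sets f'(k) = n + δ, i.e. α·k^(α−1) = n + δ.
So k^(1−α) = α / (n + δ) = 0.48 / 0.101 = 4.7525.
k_gold = 4.7525^(1/0.52) ≈ 20.0343

k_gold ≈ 20.03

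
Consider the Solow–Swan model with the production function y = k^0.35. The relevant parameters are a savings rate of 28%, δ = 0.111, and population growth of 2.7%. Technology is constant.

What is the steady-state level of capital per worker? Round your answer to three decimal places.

k* ≈ 2.970

At the steady state, Δk = 0, so s·k^α = (n + δ)·k.
Rearranging, k^(1−α) = s / (n + δ).
k^0.65 = 0.28 / (0.027 + 0.111) = 0.28 / 0.138 = 2.0290
k* = 2.0290^(1/0.65) ≈ 2.9699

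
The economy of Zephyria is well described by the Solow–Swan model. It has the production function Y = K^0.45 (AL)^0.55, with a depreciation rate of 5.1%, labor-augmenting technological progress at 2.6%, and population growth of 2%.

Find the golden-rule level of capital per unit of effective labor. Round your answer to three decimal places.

k_gold ≈ 16.282

The golden rule sets f'(k) = n + g + δ, i.e. α·k^(α−1) = n + g + δ.
So k^(1−α) = α / (n + g + δ) = 0.45 / 0.097 = 4.6392.
k_gold = 4.6392^(1/0.55) ≈ 16.2823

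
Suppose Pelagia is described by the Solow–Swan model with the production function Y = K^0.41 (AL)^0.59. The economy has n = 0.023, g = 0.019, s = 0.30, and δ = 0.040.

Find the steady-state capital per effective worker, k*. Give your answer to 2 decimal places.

k* = 9.01

Steady state requires s·f(k) = (n + g + δ)·k, i.e. s·k^α = (n + g + δ)·k.
Dividing both sides by k: k^(1−α) = s / (n + g + δ).
k^0.59 = 0.30 / (0.023 + 0.019 + 0.040) = 0.30 / 0.082 = 3.6585
k* = 3.6585^(1/0.59) ≈ 9.0105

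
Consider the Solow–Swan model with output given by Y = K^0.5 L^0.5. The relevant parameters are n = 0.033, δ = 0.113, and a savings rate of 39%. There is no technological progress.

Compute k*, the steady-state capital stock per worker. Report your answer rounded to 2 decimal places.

Steady state requires s·f(k) = (n + δ)·k, i.e. s·k^α = (n + δ)·k.
Rearranging, k^(1−α) = s / (n + δ).
k^0.5 = 0.39 / (0.033 + 0.113) = 0.39 / 0.146 = 2.6712
k* = 2.6712^(1/0.5) ≈ 7.1353

k* = 7.14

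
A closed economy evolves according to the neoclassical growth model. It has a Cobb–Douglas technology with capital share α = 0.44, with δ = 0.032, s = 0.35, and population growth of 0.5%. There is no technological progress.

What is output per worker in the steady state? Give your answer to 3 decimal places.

y* ≈ 5.845

Steady state requires s·f(k) = (n + δ)·k, i.e. s·k^α = (n + δ)·k.
Rearranging, k^(1−α) = s / (n + δ).
k^0.56 = 0.35 / (0.005 + 0.032) = 0.35 / 0.037 = 9.4595
k* = 9.4595^(1/0.56) ≈ 55.2868
y* = (k*)^α = 55.2868^0.44 ≈ 5.8446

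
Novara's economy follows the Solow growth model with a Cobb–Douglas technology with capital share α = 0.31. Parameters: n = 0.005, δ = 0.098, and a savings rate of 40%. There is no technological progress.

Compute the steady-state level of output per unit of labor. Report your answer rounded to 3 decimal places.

At the steady state, Δk = 0, so s·k^α = (n + δ)·k.
Rearranging, k^(1−α) = s / (n + δ).
k^0.69 = 0.40 / (0.005 + 0.098) = 0.40 / 0.103 = 3.8835
k* = 3.8835^(1/0.69) ≈ 7.1441
y* = (k*)^α = 7.1441^0.31 ≈ 1.8396

y* ≈ 1.840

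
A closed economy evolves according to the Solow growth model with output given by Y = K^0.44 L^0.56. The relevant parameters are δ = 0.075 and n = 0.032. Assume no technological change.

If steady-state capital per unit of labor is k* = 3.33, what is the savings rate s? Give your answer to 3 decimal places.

In steady state, investment equals break-even investment: s·k^α = (n + δ)·k.
So s / (n + δ) = (k*)^(1−α) = 3.33^0.56 = 1.9614.
Therefore s = 1.9614 × (n + δ) = 1.9614 × 0.107 = 0.2099.

s ≈ 0.210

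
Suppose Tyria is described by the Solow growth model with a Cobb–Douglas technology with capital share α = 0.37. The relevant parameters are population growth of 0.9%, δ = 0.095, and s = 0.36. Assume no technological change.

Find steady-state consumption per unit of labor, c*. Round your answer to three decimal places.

c* ≈ 1.327

At the steady state, Δk = 0, so s·k^α = (n + δ)·k.
Rearranging, k^(1−α) = s / (n + δ).
k^0.63 = 0.36 / (0.009 + 0.095) = 0.36 / 0.104 = 3.4615
k* = 3.4615^(1/0.63) ≈ 7.1775
y* = (k*)^α = 7.1775^0.37 ≈ 2.0735
c* = (1 − s)·y* = (1 − 0.36) × 2.0735 ≈ 1.3270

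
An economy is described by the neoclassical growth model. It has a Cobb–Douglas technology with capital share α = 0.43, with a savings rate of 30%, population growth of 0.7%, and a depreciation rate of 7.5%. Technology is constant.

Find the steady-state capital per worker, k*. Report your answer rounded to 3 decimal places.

At the steady state, Δk = 0, so s·k^α = (n + δ)·k.
Dividing both sides by k: k^(1−α) = s / (n + δ).
k^0.57 = 0.30 / (0.007 + 0.075) = 0.30 / 0.082 = 3.6585
k* = 3.6585^(1/0.57) ≈ 9.7331

k* = 9.733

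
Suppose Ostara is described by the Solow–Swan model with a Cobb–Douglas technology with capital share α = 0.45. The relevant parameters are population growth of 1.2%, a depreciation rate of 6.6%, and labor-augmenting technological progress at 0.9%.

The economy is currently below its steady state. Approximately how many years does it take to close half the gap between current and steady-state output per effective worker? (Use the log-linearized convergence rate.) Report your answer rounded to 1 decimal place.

t_½ ≈ 14.5 years

Near the steady state the convergence rate is λ = (1 − α)(n + g + δ).
λ = (1 − 0.45) × 0.087 = 0.55 × 0.087 = 0.04785
Half-life = ln 2 / λ = 0.6931 / 0.04785 ≈ 14.48 years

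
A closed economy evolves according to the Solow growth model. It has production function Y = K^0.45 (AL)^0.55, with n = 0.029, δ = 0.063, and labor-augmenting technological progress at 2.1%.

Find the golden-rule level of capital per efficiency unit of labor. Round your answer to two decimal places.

The golden rule sets f'(k) = n + g + δ, i.e. α·k^(α−1) = n + g + δ.
So k^(1−α) = α / (n + g + δ) = 0.45 / 0.113 = 3.9823.
k_gold = 3.9823^(1/0.55) ≈ 12.3354

k_gold ≈ 12.34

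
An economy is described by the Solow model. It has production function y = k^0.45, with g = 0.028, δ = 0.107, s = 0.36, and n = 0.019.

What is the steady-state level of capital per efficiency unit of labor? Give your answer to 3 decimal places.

k* ≈ 4.683

In steady state, investment equals break-even investment: s·k^α = (n + g + δ)·k.
Dividing both sides by k: k^(1−α) = s / (n + g + δ).
k^0.55 = 0.36 / (0.019 + 0.028 + 0.107) = 0.36 / 0.154 = 2.3377
k* = 2.3377^(1/0.55) ≈ 4.6830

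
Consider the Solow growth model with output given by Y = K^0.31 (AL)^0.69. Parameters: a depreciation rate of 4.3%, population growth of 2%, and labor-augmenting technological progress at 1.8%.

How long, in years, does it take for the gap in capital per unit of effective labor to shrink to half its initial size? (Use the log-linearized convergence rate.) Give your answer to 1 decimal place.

about 12.4 years

Near the steady state the convergence rate is λ = (1 − α)(n + g + δ).
λ = (1 − 0.31) × 0.081 = 0.69 × 0.081 = 0.05589
Half-life = ln 2 / λ = 0.6931 / 0.05589 ≈ 12.40 years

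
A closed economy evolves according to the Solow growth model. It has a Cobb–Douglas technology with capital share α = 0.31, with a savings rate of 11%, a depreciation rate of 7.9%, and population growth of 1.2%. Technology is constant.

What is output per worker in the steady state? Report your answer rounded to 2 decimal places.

In steady state, investment equals break-even investment: s·k^α = (n + δ)·k.
Rearranging, k^(1−α) = s / (n + δ).
k^0.69 = 0.11 / (0.012 + 0.079) = 0.11 / 0.091 = 1.2088
k* = 1.2088^(1/0.69) ≈ 1.3163
y* = (k*)^α = 1.3163^0.31 ≈ 1.0889

y* = 1.09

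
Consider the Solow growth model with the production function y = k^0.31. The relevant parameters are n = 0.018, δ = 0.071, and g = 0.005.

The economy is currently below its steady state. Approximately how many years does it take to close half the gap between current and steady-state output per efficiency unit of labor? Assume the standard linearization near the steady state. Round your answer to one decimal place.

about 10.7 years

Near the steady state the convergence rate is λ = (1 − α)(n + g + δ).
λ = (1 − 0.31) × 0.094 = 0.69 × 0.094 = 0.06486
Half-life = ln 2 / λ = 0.6931 / 0.06486 ≈ 10.69 years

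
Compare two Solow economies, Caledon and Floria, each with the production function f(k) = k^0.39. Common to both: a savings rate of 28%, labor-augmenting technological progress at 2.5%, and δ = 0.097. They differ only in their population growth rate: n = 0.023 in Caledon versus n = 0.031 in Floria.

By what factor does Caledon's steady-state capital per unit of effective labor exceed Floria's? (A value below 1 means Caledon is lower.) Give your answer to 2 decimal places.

ratio ≈ 1.09

Steady-state k* = [s/(n + g + δ)]^(1/(1−α)), so the ratio is [ (s_C/(n + g + δ)_C) / (s_F/(n + g + δ)_F) ]^1.6393.
s_C/(n + g + δ)_C = 0.28/0.145 = 1.9310; s_F/(n + g + δ)_F = 0.28/0.153 = 1.8301.
Ratio = (1.9310/1.8301)^1.6393 = 1.0551^1.6393 ≈ 1.0919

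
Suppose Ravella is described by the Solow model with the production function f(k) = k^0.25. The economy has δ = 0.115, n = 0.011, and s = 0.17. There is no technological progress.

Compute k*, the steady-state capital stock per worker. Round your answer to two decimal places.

k* ≈ 1.49

At the steady state, Δk = 0, so s·k^α = (n + δ)·k.
Dividing both sides by k: k^(1−α) = s / (n + δ).
k^0.75 = 0.17 / (0.011 + 0.115) = 0.17 / 0.126 = 1.3492
k* = 1.3492^(1/0.75) ≈ 1.4909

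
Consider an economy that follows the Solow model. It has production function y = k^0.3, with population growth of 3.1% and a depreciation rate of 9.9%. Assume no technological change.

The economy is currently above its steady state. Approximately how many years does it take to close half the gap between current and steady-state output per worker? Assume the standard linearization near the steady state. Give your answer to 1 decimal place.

t_½ ≈ 7.6 years

Near the steady state the convergence rate is λ = (1 − α)(n + δ).
λ = (1 − 0.3) × 0.130 = 0.7 × 0.130 = 0.0910
Half-life = ln 2 / λ = 0.6931 / 0.0910 ≈ 7.62 years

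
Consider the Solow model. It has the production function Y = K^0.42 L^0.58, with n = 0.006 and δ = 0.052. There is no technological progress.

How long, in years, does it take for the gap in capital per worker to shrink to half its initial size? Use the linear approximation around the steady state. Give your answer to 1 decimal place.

Near the steady state the convergence rate is λ = (1 − α)(n + δ).
λ = (1 − 0.42) × 0.058 = 0.58 × 0.058 = 0.03364
Half-life = ln 2 / λ = 0.6931 / 0.03364 ≈ 20.60 years

about 20.6 years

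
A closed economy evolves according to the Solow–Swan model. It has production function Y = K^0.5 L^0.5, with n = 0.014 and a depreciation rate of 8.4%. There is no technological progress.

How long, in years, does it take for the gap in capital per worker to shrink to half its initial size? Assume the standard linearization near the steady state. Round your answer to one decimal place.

Near the steady state the convergence rate is λ = (1 − α)(n + δ).
λ = (1 − 0.5) × 0.098 = 0.5 × 0.098 = 0.0490
Half-life = ln 2 / λ = 0.6931 / 0.0490 ≈ 14.14 years

half-life ≈ 14.1 years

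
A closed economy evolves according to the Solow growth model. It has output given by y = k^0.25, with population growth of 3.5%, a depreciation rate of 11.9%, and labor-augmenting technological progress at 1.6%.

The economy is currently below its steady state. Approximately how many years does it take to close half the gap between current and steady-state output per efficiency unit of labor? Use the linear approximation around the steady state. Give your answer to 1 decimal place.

t_½ ≈ 5.4 years

Near the steady state the convergence rate is λ = (1 − α)(n + g + δ).
λ = (1 − 0.25) × 0.170 = 0.75 × 0.170 = 0.1275
Half-life = ln 2 / λ = 0.6931 / 0.1275 ≈ 5.44 years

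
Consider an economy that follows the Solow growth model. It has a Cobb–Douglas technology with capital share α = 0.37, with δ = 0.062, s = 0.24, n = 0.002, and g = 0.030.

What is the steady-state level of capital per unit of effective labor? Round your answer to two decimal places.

k* = 4.43

At the steady state, Δk = 0, so s·k^α = (n + g + δ)·k.
Dividing both sides by k: k^(1−α) = s / (n + g + δ).
k^0.63 = 0.24 / (0.002 + 0.030 + 0.062) = 0.24 / 0.094 = 2.5532
k* = 2.5532^(1/0.63) ≈ 4.4276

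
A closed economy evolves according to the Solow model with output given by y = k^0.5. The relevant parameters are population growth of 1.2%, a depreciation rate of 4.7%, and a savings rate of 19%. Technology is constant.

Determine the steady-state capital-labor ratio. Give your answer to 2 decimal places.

k* = 10.37

At the steady state, Δk = 0, so s·k^α = (n + δ)·k.
Dividing both sides by k: k^(1−α) = s / (n + δ).
k^0.5 = 0.19 / (0.012 + 0.047) = 0.19 / 0.059 = 3.2203
k* = 3.2203^(1/0.5) ≈ 10.3703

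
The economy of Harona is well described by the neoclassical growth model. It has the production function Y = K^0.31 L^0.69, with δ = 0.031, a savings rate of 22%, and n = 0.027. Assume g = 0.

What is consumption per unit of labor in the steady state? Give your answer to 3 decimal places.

c* ≈ 1.420

Steady state requires s·f(k) = (n + δ)·k, i.e. s·k^α = (n + δ)·k.
Rearranging, k^(1−α) = s / (n + δ).
k^0.69 = 0.22 / (0.027 + 0.031) = 0.22 / 0.058 = 3.7931
k* = 3.7931^(1/0.69) ≈ 6.9043
y* = (k*)^α = 6.9043^0.31 ≈ 1.8202
c* = (1 − s)·y* = (1 − 0.22) × 1.8202 ≈ 1.4198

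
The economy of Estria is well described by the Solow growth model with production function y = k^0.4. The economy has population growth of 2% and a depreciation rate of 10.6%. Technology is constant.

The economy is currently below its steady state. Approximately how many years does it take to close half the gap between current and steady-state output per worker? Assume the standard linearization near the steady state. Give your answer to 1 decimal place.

Near the steady state the convergence rate is λ = (1 − α)(n + δ).
λ = (1 − 0.4) × 0.126 = 0.6 × 0.126 = 0.0756
Half-life = ln 2 / λ = 0.6931 / 0.0756 ≈ 9.17 years

t_½ ≈ 9.2 years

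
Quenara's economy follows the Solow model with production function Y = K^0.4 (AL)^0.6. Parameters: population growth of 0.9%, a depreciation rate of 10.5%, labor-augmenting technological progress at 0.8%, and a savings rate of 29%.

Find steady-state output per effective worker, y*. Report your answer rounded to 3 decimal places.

y* = 1.781

Steady state requires s·f(k) = (n + g + δ)·k, i.e. s·k^α = (n + g + δ)·k.
Rearranging, k^(1−α) = s / (n + g + δ).
k^0.6 = 0.29 / (0.009 + 0.008 + 0.105) = 0.29 / 0.122 = 2.3770
k* = 2.3770^(1/0.6) ≈ 4.2337
y* = (k*)^α = 4.2337^0.4 ≈ 1.7811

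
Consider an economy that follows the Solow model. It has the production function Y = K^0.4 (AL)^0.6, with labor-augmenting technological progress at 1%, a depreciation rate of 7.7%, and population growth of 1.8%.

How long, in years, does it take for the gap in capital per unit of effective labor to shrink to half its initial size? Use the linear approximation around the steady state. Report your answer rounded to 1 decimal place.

Near the steady state the convergence rate is λ = (1 − α)(n + g + δ).
λ = (1 − 0.4) × 0.105 = 0.6 × 0.105 = 0.0630
Half-life = ln 2 / λ = 0.6931 / 0.0630 ≈ 11.00 years

half-life ≈ 11.0 years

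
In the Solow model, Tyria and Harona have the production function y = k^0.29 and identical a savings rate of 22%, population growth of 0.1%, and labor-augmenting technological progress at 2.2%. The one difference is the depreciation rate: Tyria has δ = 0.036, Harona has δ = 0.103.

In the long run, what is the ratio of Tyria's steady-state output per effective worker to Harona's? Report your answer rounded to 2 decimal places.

y*_T / y*_H ≈ 1.36

Steady-state y* = [s/(n + g + δ)]^(α/(1−α)), so the ratio is [ (s_T/(n + g + δ)_T) / (s_H/(n + g + δ)_H) ]^0.4085.
s_T/(n + g + δ)_T = 0.22/0.059 = 3.7288; s_H/(n + g + δ)_H = 0.22/0.126 = 1.7460.
Ratio = (3.7288/1.7460)^0.4085 = 2.1356^0.4085 ≈ 1.3634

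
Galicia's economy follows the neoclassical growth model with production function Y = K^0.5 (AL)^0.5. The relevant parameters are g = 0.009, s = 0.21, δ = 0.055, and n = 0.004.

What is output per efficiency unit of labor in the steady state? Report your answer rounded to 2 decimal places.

y* ≈ 3.09

At the steady state, Δk = 0, so s·k^α = (n + g + δ)·k.
Rearranging, k^(1−α) = s / (n + g + δ).
k^0.5 = 0.21 / (0.004 + 0.009 + 0.055) = 0.21 / 0.068 = 3.0882
k* = 3.0882^(1/0.5) ≈ 9.5370
y* = (k*)^α = 9.5370^0.5 ≈ 3.0882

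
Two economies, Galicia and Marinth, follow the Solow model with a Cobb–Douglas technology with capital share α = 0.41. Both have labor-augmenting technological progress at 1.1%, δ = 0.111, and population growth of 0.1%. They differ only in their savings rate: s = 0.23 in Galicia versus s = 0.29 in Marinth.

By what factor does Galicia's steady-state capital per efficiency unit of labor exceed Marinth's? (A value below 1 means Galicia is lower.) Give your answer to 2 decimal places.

Steady-state k* = [s/(n + g + δ)]^(1/(1−α)), so the ratio is [ (s_G/(n + g + δ)_G) / (s_M/(n + g + δ)_M) ]^1.6949.
s_G/(n + g + δ)_G = 0.23/0.123 = 1.8699; s_M/(n + g + δ)_M = 0.29/0.123 = 2.3577.
Ratio = (1.8699/2.3577)^1.6949 = 0.7931^1.6949 ≈ 0.6751

k*_G / k*_M ≈ 0.68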